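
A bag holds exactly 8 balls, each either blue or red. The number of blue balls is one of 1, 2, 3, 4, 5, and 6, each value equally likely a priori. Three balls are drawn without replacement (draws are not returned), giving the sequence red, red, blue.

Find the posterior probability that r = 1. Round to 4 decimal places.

For each hypothesis, P(data | H) works out to: P(data | r = 1) = (7/8)(6/7)(1/6) = 1/8; P(data | r = 2) = (6/8)(5/7)(2/6) = 5/28; P(data | r = 3) = (5/8)(4/7)(3/6) = 5/28; P(data | r = 4) = (4/8)(3/7)(4/6) = 1/7; P(data | r = 5) = (3/8)(2/7)(5/6) = 5/56; P(data | r = 6) = (2/8)(1/7)(6/6) = 1/28.
The prior-weighted likelihoods are 1/6 · 1/8 = 1/48, 1/6 · 5/28 = 5/168, 1/6 · 5/28 = 5/168, 1/6 · 1/7 = 1/42, 1/6 · 5/56 = 5/336, 1/6 · 1/28 = 1/168; with total 1/8.
Hence P(r = 1 | data) = (1/48) / (1/8) = 1/6.

0.1667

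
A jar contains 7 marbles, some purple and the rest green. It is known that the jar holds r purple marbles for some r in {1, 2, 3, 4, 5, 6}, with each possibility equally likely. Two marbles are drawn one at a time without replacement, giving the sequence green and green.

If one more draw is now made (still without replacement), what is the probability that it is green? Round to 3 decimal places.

0.600

Compute the likelihood of the observed sequence for each case: P(data | r = 1) = (6/7)(5/6) = 5/7; P(data | r = 2) = (5/7)(4/6) = 10/21; P(data | r = 3) = (4/7)(3/6) = 2/7; P(data | r = 4) = (3/7)(2/6) = 1/7; P(data | r = 5) = (2/7)(1/6) = 1/21; P(data | r = 6) = (1/7)(0/6) = 0.
The prior-weighted likelihoods are 1/6 · 5/7 = 5/42, 1/6 · 10/21 = 5/63, 1/6 · 2/7 = 1/21, 1/6 · 1/7 = 1/42, 1/6 · 1/21 = 1/126, 1/6 · 0 = 0; summing to 5/18.
Normalising, the posterior is P(r = 1 | data) = 3/7, P(r = 2 | data) = 2/7, P(r = 3 | data) = 6/35, P(r = 4 | data) = 3/35, P(r = 5 | data) = 1/35, P(r = 6 | data) = 0.
Averaging over the posterior, P(green next | data) = (4/5)(3/7) + (3/5)(2/7) + (2/5)(6/35) + (1/5)(3/35) + (0)(1/35) = 3/5.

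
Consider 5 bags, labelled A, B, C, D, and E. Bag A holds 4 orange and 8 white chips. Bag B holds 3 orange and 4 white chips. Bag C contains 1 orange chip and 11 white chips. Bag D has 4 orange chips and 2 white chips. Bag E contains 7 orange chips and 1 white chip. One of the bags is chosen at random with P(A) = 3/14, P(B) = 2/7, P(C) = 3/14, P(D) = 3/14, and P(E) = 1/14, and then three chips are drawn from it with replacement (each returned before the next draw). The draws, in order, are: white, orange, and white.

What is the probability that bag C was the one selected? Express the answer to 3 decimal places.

The likelihood of the observed sequence under each hypothesis: P(data | bag A) = (8/12)(4/12)(8/12) = 0.14815; P(data | bag B) = (4/7)(3/7)(4/7) = 0.13994; P(data | bag C) = (11/12)(1/12)(11/12) = 0.070023; P(data | bag D) = (2/6)(4/6)(2/6) = 0.074074; P(data | bag E) = (1/8)(7/8)(1/8) = 0.013672.
Weighting by the prior gives 3/14 · 0.14815 = 0.031746, 2/7 · 0.13994 = 0.039983, 3/14 · 0.070023 = 0.015005, 3/14 · 0.074074 = 0.015873, 1/14 · 0.013672 = 0.00097656; summing to 0.10358.
By Bayes' rule, P(bag C | data) = (0.015005) / (0.10358) = 0.14486.

0.145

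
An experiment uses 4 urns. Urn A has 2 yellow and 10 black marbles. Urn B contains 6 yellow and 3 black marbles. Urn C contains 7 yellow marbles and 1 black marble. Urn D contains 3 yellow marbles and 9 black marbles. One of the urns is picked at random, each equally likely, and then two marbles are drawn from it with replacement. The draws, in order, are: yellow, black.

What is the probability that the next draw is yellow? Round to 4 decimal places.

The likelihood of the observed sequence under each hypothesis: P(data | urn A) = (2/12)(10/12) = 0.13889; P(data | urn B) = (6/9)(3/9) = 0.22222; P(data | urn C) = (7/8)(1/8) = 0.10938; P(data | urn D) = (3/12)(9/12) = 0.1875.
Multiplying each by its prior: 1/4 · 0.13889 = 0.034722, 1/4 · 0.22222 = 0.055556, 1/4 · 0.10938 = 0.027344, 1/4 · 0.1875 = 0.046875; with total 0.1645.
Dividing through by the total gives posterior P(urn A | data) = 0.21108, P(urn B | data) = 0.33773, P(urn C | data) = 0.16623, P(urn D | data) = 0.28496.
Averaging over the posterior, P(yellow next | data) = (1/6)(0.21108) + (2/3)(0.33773) + (7/8)(0.16623) + (1/4)(0.28496) = 0.47702.

0.4770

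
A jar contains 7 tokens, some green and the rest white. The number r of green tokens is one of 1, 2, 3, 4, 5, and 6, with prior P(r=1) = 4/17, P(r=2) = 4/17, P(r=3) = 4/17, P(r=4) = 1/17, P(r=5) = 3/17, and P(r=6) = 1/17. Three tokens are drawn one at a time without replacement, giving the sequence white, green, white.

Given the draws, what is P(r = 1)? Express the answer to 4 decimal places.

0.2510

Compute the likelihood of the observed sequence for each case: P(data | r = 1) = (6/7)(1/6)(5/5) = 0.14286; P(data | r = 2) = (5/7)(2/6)(4/5) = 0.19048; P(data | r = 3) = (4/7)(3/6)(3/5) = 0.17143; P(data | r = 4) = (3/7)(4/6)(2/5) = 0.11429; P(data | r = 5) = (2/7)(5/6)(1/5) = 0.047619; P(data | r = 6) = (1/7)(6/6)(0/5) = 0.
The prior-weighted likelihoods are 4/17 · 0.14286 = 0.033613, 4/17 · 0.19048 = 0.044818, 4/17 · 0.17143 = 0.040336, 1/17 · 0.11429 = 0.0067227, 3/17 · 0.047619 = 0.0084034, 1/17 · 0 = 0; these sum to 0.13389.
Hence P(r = 1 | data) = (0.033613) / (0.13389) = 0.25105.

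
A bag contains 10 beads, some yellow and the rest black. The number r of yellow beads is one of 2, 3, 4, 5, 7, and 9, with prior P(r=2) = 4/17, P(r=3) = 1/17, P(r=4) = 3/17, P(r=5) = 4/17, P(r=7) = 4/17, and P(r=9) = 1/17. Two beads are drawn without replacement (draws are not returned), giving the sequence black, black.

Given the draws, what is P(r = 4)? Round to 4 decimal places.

Under each hypothesis, the probability of the observed sequence is: P(data | r = 2) = (8/10)(7/9) = 28/45; P(data | r = 3) = (7/10)(6/9) = 7/15; P(data | r = 4) = (6/10)(5/9) = 1/3; P(data | r = 5) = (5/10)(4/9) = 2/9; P(data | r = 7) = (3/10)(2/9) = 1/15; P(data | r = 9) = (1/10)(0/9) = 0.
The prior-weighted likelihoods are 4/17 · 28/45 = 112/765, 1/17 · 7/15 = 7/255, 3/17 · 1/3 = 1/17, 4/17 · 2/9 = 8/153, 4/17 · 1/15 = 4/255, 1/17 · 0 = 0; summing to 46/153.
Therefore the posterior P(r = 4 | data) = (1/17) / (46/153) = 9/46.

0.1957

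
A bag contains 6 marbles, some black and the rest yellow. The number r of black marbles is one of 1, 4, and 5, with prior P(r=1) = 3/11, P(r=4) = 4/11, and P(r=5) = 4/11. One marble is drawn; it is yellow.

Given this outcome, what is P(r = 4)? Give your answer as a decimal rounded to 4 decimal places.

0.2963

Under each hypothesis, the probability of this draw is: P(data | r = 1) = (5/6) = 5/6; P(data | r = 4) = (2/6) = 1/3; P(data | r = 5) = (1/6) = 1/6.
The prior-weighted likelihoods are 3/11 · 5/6 = 5/22, 4/11 · 1/3 = 4/33, 4/11 · 1/6 = 2/33; summing to 9/22.
So P(r = 4 | data) = (4/33) / (9/22) = 8/27.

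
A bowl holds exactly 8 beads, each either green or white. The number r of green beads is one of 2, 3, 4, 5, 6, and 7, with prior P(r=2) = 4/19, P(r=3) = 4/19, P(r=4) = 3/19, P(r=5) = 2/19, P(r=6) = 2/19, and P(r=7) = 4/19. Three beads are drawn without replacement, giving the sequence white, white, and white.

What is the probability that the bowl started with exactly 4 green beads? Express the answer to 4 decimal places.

For each hypothesis, P(data | H) works out to: P(data | r = 2) = (6/8)(5/7)(4/6) = 5/14; P(data | r = 3) = (5/8)(4/7)(3/6) = 5/28; P(data | r = 4) = (4/8)(3/7)(2/6) = 1/14; P(data | r = 5) = (3/8)(2/7)(1/6) = 1/56; P(data | r = 6) = (2/8)(1/7)(0/6) = 0; P(data | r = 7) = (1/8)(0/7) = 0.
Multiplying each by its prior: 4/19 · 5/14 = 10/133, 4/19 · 5/28 = 5/133, 3/19 · 1/14 = 3/266, 2/19 · 1/56 = 1/532, 2/19 · 0 = 0, 4/19 · 0 = 0; summing to 67/532.
Therefore the posterior P(r = 4 | data) = (3/266) / (67/532) = 6/67.

0.0896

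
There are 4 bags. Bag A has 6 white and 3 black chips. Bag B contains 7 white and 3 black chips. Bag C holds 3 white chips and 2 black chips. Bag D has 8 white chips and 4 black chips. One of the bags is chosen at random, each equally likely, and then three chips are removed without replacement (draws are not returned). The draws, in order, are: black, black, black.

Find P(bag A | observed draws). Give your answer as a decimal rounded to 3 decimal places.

Compute the likelihood of the observed sequence for each case: P(data | bag A) = (3/9)(2/8)(1/7) = 0.011905; P(data | bag B) = (3/10)(2/9)(1/8) = 0.0083333; P(data | bag C) = (2/5)(1/4)(0/3) = 0; P(data | bag D) = (4/12)(3/11)(2/10) = 0.018182.
Multiplying each by its prior: 1/4 · 0.011905 = 0.0029762, 1/4 · 0.0083333 = 0.0020833, 1/4 · 0 = 0, 1/4 · 0.018182 = 0.0045455; with total 0.009605.
So P(bag A | data) = (0.0029762) / (0.009605) = 0.30986.

0.310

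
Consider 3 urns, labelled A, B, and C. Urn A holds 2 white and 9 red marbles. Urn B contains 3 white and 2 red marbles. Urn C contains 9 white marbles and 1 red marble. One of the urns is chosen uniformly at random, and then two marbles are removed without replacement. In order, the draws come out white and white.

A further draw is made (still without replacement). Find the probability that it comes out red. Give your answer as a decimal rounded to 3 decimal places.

0.285

For each hypothesis, P(data | H) works out to: P(data | urn A) = (2/11)(1/10) = 1/55; P(data | urn B) = (3/5)(2/4) = 3/10; P(data | urn C) = (9/10)(8/9) = 4/5.
Multiplying each by its prior: 1/3 · 1/55 = 1/165, 1/3 · 3/10 = 1/10, 1/3 · 4/5 = 4/15; these sum to 41/110.
Dividing through by the total gives posterior P(urn A | data) = 2/123, P(urn B | data) = 11/41, P(urn C | data) = 88/123.
The predictive probability is P(red next | data) = (1)(2/123) + (2/3)(11/41) + (1/8)(88/123) = 35/123.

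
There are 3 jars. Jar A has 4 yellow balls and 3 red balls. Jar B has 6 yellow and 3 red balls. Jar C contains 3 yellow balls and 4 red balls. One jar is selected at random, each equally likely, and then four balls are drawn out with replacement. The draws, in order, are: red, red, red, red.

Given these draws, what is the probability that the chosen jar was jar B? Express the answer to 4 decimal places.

Under each hypothesis, the probability of the observed sequence is: P(data | jar A) = (3/7)(3/7)(3/7)(3/7) = 0.033736; P(data | jar B) = (3/9)(3/9)(3/9)(3/9) = 0.012346; P(data | jar C) = (4/7)(4/7)(4/7)(4/7) = 0.10662.
The prior-weighted likelihoods are 1/3 · 0.033736 = 0.011245, 1/3 · 0.012346 = 0.0041152, 1/3 · 0.10662 = 0.035541; these sum to 0.050901.
Therefore the posterior P(jar B | data) = (0.0041152) / (0.050901) = 0.080847.

0.0808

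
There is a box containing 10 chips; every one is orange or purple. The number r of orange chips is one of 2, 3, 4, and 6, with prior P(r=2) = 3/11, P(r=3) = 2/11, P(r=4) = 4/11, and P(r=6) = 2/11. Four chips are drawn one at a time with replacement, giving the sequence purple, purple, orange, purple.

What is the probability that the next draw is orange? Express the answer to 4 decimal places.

Compute the likelihood of the observed sequence for each case: P(data | r = 2) = (8/10)(8/10)(2/10)(8/10) = 0.1024; P(data | r = 3) = (7/10)(7/10)(3/10)(7/10) = 0.1029; P(data | r = 4) = (6/10)(6/10)(4/10)(6/10) = 0.0864; P(data | r = 6) = (4/10)(4/10)(6/10)(4/10) = 0.0384.
Weighting by the prior gives 3/11 · 0.1024 = 0.027927, 2/11 · 0.1029 = 0.018709, 4/11 · 0.0864 = 0.031418, 2/11 · 0.0384 = 0.0069818; summing to 0.085036.
The posterior is then P(r = 2 | data) = 0.32842, P(r = 3 | data) = 0.22001, P(r = 4 | data) = 0.36947, P(r = 6 | data) = 0.082104.
The predictive probability is P(orange next | data) = (1/5)(0.32842) + (3/10)(0.22001) + (2/5)(0.36947) + (3/5)(0.082104) = 0.32874.

0.3287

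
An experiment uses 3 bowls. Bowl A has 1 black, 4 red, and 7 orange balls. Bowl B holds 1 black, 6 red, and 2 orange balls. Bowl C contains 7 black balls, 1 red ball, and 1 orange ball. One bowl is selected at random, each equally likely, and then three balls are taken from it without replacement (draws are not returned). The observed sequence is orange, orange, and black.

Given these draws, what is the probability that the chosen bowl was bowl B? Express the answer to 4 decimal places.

0.1109

Compute the likelihood of the observed sequence for each case: P(data | bowl A) = (7/12)(6/11)(1/10) = 0.031818; P(data | bowl B) = (2/9)(1/8)(1/7) = 0.0039683; P(data | bowl C) = (1/9)(0/8) = 0.
The prior-weighted likelihoods are 1/3 · 0.031818 = 0.010606, 1/3 · 0.0039683 = 0.0013228, 1/3 · 0 = 0; summing to 0.011929.
So P(bowl B | data) = (0.0013228) / (0.011929) = 0.11089.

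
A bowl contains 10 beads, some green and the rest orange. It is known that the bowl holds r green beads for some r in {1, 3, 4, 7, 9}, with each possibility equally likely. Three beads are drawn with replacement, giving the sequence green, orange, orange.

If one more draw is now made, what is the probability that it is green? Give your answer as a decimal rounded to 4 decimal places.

0.3649

Under each hypothesis, the probability of the observed sequence is: P(data | r = 1) = (1/10)(9/10)(9/10) = 0.081; P(data | r = 3) = (3/10)(7/10)(7/10) = 0.147; P(data | r = 4) = (4/10)(6/10)(6/10) = 0.144; P(data | r = 7) = (7/10)(3/10)(3/10) = 0.063; P(data | r = 9) = (9/10)(1/10)(1/10) = 0.009.
Weighting by the prior gives 1/5 · 0.081 = 0.0162, 1/5 · 0.147 = 0.0294, 1/5 · 0.144 = 0.0288, 1/5 · 0.063 = 0.0126, 1/5 · 0.009 = 0.0018; with total 0.0888.
The posterior is then P(r = 1 | data) = 0.18243, P(r = 3 | data) = 0.33108, P(r = 4 | data) = 0.32432, P(r = 7 | data) = 0.14189, P(r = 9 | data) = 0.02027.
The predictive probability is P(green next | data) = (1/10)(0.18243) + (3/10)(0.33108) + (2/5)(0.32432) + (7/10)(0.14189) + (9/10)(0.02027) = 0.36486.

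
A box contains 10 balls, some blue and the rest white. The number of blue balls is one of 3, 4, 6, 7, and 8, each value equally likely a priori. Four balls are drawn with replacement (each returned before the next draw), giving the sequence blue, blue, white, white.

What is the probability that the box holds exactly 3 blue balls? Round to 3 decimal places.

0.193

Under each hypothesis, the probability of the observed sequence is: P(data | r = 3) = (3/10)(3/10)(7/10)(7/10) = 0.0441; P(data | r = 4) = (4/10)(4/10)(6/10)(6/10) = 0.0576; P(data | r = 6) = (6/10)(6/10)(4/10)(4/10) = 0.0576; P(data | r = 7) = (7/10)(7/10)(3/10)(3/10) = 0.0441; P(data | r = 8) = (8/10)(8/10)(2/10)(2/10) = 0.0256.
Multiplying each by its prior: 1/5 · 0.0441 = 0.00882, 1/5 · 0.0576 = 0.01152, 1/5 · 0.0576 = 0.01152, 1/5 · 0.0441 = 0.00882, 1/5 · 0.0256 = 0.00512; these sum to 0.0458.
By Bayes' rule, P(r = 3 | data) = (0.00882) / (0.0458) = 0.19258.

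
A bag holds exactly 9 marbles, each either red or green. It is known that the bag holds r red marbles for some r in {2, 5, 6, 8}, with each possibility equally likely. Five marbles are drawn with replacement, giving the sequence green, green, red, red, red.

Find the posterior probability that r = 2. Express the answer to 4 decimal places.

Compute the likelihood of the observed sequence for each case: P(data | r = 2) = (7/9)(7/9)(2/9)(2/9)(2/9) = 0.0066386; P(data | r = 5) = (4/9)(4/9)(5/9)(5/9)(5/9) = 0.03387; P(data | r = 6) = (3/9)(3/9)(6/9)(6/9)(6/9) = 0.032922; P(data | r = 8) = (1/9)(1/9)(8/9)(8/9)(8/9) = 0.0086708.
The prior-weighted likelihoods are 1/4 · 0.0066386 = 0.0016596, 1/4 · 0.03387 = 0.0084675, 1/4 · 0.032922 = 0.0082305, 1/4 · 0.0086708 = 0.0021677; these sum to 0.020525.
So P(r = 2 | data) = (0.0016596) / (0.020525) = 0.080858.

0.0809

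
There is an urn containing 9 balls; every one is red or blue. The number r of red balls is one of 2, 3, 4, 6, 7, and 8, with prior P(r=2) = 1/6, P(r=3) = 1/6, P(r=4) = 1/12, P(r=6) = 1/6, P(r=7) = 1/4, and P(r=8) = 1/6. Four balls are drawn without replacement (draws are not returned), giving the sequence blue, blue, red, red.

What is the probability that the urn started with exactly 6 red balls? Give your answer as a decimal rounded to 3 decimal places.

0.261

Under each hypothesis, the probability of the observed sequence is: P(data | r = 2) = (7/9)(6/8)(2/7)(1/6) = 0.027778; P(data | r = 3) = (6/9)(5/8)(3/7)(2/6) = 0.059524; P(data | r = 4) = (5/9)(4/8)(4/7)(3/6) = 0.079365; P(data | r = 6) = (3/9)(2/8)(6/7)(5/6) = 0.059524; P(data | r = 7) = (2/9)(1/8)(7/7)(6/6) = 0.027778; P(data | r = 8) = (1/9)(0/8) = 0.
Weighting by the prior gives 1/6 · 0.027778 = 0.0046296, 1/6 · 0.059524 = 0.0099206, 1/12 · 0.079365 = 0.0066138, 1/6 · 0.059524 = 0.0099206, 1/4 · 0.027778 = 0.0069444, 1/6 · 0 = 0; summing to 0.038029.
By Bayes' rule, P(r = 6 | data) = (0.0099206) / (0.038029) = 0.26087.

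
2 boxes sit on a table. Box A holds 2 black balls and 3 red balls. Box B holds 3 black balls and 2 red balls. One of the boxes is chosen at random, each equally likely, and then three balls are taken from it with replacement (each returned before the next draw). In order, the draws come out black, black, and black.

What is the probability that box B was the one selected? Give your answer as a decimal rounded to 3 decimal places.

0.771

For each hypothesis, P(data | H) works out to: P(data | box A) = (2/5)(2/5)(2/5) = 8/125; P(data | box B) = (3/5)(3/5)(3/5) = 27/125.
Weighting by the prior gives 1/2 · 8/125 = 4/125, 1/2 · 27/125 = 27/250; these sum to 7/50.
Hence P(box B | data) = (27/250) / (7/50) = 27/35.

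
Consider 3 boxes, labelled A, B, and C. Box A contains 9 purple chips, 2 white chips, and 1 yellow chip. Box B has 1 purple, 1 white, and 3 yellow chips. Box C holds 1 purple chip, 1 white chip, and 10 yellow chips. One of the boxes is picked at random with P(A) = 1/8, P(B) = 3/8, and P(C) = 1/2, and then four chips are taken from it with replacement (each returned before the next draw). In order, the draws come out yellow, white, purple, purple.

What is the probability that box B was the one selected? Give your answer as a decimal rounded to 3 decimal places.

The likelihood of the observed sequence under each hypothesis: P(data | box A) = (1/12)(2/12)(9/12)(9/12) = 0.0078125; P(data | box B) = (3/5)(1/5)(1/5)(1/5) = 0.0048; P(data | box C) = (10/12)(1/12)(1/12)(1/12) = 0.00048225.
Weighting by the prior gives 1/8 · 0.0078125 = 0.00097656, 3/8 · 0.0048 = 0.0018, 1/2 · 0.00048225 = 0.00024113; these sum to 0.0030177.
Hence P(box B | data) = (0.0018) / (0.0030177) = 0.59648.

0.596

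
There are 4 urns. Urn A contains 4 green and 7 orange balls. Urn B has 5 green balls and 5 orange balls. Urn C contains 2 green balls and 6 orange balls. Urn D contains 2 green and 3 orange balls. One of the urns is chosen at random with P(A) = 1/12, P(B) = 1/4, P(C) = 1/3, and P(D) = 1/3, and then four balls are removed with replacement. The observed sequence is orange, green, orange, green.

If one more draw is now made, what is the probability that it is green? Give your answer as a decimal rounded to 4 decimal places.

0.3930

Under each hypothesis, the probability of the observed sequence is: P(data | urn A) = (7/11)(4/11)(7/11)(4/11) = 0.053548; P(data | urn B) = (5/10)(5/10)(5/10)(5/10) = 0.0625; P(data | urn C) = (6/8)(2/8)(6/8)(2/8) = 0.035156; P(data | urn D) = (3/5)(2/5)(3/5)(2/5) = 0.0576.
The prior-weighted likelihoods are 1/12 · 0.053548 = 0.0044624, 1/4 · 0.0625 = 0.015625, 1/3 · 0.035156 = 0.011719, 1/3 · 0.0576 = 0.0192; summing to 0.051006.
Normalising, the posterior is P(urn A | data) = 0.087487, P(urn B | data) = 0.30634, P(urn C | data) = 0.22975, P(urn D | data) = 0.37643.
Averaging over the posterior, P(green next | data) = (4/11)(0.087487) + (1/2)(0.30634) + (1/4)(0.22975) + (2/5)(0.37643) = 0.39299.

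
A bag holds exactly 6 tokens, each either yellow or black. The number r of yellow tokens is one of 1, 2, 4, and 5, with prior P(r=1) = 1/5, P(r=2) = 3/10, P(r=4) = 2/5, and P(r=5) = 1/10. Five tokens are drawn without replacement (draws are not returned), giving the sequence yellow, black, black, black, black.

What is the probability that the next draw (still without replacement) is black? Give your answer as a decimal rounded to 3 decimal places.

0.625

For each hypothesis, P(data | H) works out to: P(data | r = 1) = (1/6)(5/5)(4/4)(3/3)(2/2) = 1/6; P(data | r = 2) = (2/6)(4/5)(3/4)(2/3)(1/2) = 1/15; P(data | r = 4) = (4/6)(2/5)(1/4)(0/3) = 0; P(data | r = 5) = (5/6)(1/5)(0/4) = 0.
Multiplying each by its prior: 1/5 · 1/6 = 1/30, 3/10 · 1/15 = 1/50, 2/5 · 0 = 0, 1/10 · 0 = 0; with total 4/75.
Dividing through by the total gives posterior P(r = 1 | data) = 5/8, P(r = 2 | data) = 3/8, P(r = 4 | data) = 0, P(r = 5 | data) = 0.
Averaging over the posterior, P(black next | data) = (1)(5/8) + (0)(3/8) = 5/8.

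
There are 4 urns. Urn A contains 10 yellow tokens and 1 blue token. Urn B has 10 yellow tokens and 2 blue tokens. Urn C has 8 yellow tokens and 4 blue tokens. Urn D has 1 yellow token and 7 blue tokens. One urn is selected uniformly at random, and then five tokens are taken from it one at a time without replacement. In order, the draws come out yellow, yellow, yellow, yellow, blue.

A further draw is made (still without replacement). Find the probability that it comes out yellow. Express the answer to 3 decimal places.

The likelihood of the observed sequence under each hypothesis: P(data | urn A) = (10/11)(9/10)(8/9)(7/8)(1/7) = 1/11; P(data | urn B) = (10/12)(9/11)(8/10)(7/9)(2/8) = 7/66; P(data | urn C) = (8/12)(7/11)(6/10)(5/9)(4/8) = 7/99; P(data | urn D) = (1/8)(0/7) = 0.
The prior-weighted likelihoods are 1/4 · 1/11 = 1/44, 1/4 · 7/66 = 7/264, 1/4 · 7/99 = 7/396, 1/4 · 0 = 0; with total 53/792.
The posterior is then P(urn A | data) = 18/53, P(urn B | data) = 21/53, P(urn C | data) = 14/53, P(urn D | data) = 0.
Averaging over the posterior, P(yellow next | data) = (1)(18/53) + (6/7)(21/53) + (4/7)(14/53) = 44/53.

0.830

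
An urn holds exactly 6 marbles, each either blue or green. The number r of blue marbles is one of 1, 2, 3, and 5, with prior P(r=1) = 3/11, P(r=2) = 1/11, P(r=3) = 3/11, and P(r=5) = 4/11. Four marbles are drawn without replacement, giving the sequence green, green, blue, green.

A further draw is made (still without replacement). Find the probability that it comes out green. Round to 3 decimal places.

The likelihood of the observed sequence under each hypothesis: P(data | r = 1) = (5/6)(4/5)(1/4)(3/3) = 1/6; P(data | r = 2) = (4/6)(3/5)(2/4)(2/3) = 2/15; P(data | r = 3) = (3/6)(2/5)(3/4)(1/3) = 1/20; P(data | r = 5) = (1/6)(0/5) = 0.
Weighting by the prior gives 3/11 · 1/6 = 1/22, 1/11 · 2/15 = 2/165, 3/11 · 1/20 = 3/220, 4/11 · 0 = 0; with total 47/660.
Dividing through by the total gives posterior P(r = 1 | data) = 30/47, P(r = 2 | data) = 8/47, P(r = 3 | data) = 9/47, P(r = 5 | data) = 0.
Averaging over the posterior, P(green next | data) = (1)(30/47) + (1/2)(8/47) + (0)(9/47) = 34/47.

0.723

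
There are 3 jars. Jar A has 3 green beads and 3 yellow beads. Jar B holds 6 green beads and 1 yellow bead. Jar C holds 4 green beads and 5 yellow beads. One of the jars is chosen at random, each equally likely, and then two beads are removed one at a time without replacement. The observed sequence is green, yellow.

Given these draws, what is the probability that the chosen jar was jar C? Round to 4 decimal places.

0.3855

Under each hypothesis, the probability of the observed sequence is: P(data | jar A) = (3/6)(3/5) = 3/10; P(data | jar B) = (6/7)(1/6) = 1/7; P(data | jar C) = (4/9)(5/8) = 5/18.
Weighting by the prior gives 1/3 · 3/10 = 1/10, 1/3 · 1/7 = 1/21, 1/3 · 5/18 = 5/54; summing to 227/945.
Therefore the posterior P(jar C | data) = (5/54) / (227/945) = 175/454.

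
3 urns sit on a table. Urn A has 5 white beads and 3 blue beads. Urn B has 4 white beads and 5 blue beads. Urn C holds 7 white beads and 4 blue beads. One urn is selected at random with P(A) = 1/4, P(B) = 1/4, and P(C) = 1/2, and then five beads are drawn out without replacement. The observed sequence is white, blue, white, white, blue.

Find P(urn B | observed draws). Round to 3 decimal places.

0.180

The likelihood of the observed sequence under each hypothesis: P(data | urn A) = (5/8)(3/7)(4/6)(3/5)(2/4) = 0.053571; P(data | urn B) = (4/9)(5/8)(3/7)(2/6)(4/5) = 0.031746; P(data | urn C) = (7/11)(4/10)(6/9)(5/8)(3/7) = 0.045455.
Multiplying each by its prior: 1/4 · 0.053571 = 0.013393, 1/4 · 0.031746 = 0.0079365, 1/2 · 0.045455 = 0.022727; these sum to 0.044057.
So P(urn B | data) = (0.0079365) / (0.044057) = 0.18014.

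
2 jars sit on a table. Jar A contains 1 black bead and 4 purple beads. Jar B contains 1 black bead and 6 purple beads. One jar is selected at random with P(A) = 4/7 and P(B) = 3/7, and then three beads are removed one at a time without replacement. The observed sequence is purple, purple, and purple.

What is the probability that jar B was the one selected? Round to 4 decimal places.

Under each hypothesis, the probability of the observed sequence is: P(data | jar A) = (4/5)(3/4)(2/3) = 2/5; P(data | jar B) = (6/7)(5/6)(4/5) = 4/7.
Multiplying each by its prior: 4/7 · 2/5 = 8/35, 3/7 · 4/7 = 12/49; these sum to 116/245.
So P(jar B | data) = (12/49) / (116/245) = 15/29.

0.5172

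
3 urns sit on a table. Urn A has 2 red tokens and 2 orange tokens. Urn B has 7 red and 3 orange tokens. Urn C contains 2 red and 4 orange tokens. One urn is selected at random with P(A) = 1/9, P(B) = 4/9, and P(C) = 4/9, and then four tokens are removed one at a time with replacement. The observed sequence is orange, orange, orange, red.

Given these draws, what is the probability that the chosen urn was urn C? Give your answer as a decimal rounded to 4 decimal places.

Under each hypothesis, the probability of the observed sequence is: P(data | urn A) = (2/4)(2/4)(2/4)(2/4) = 0.0625; P(data | urn B) = (3/10)(3/10)(3/10)(7/10) = 0.0189; P(data | urn C) = (4/6)(4/6)(4/6)(2/6) = 0.098765.
Multiplying each by its prior: 1/9 · 0.0625 = 0.0069444, 4/9 · 0.0189 = 0.0084, 4/9 · 0.098765 = 0.043896; summing to 0.05924.
By Bayes' rule, P(urn C | data) = (0.043896) / (0.05924) = 0.74098.

0.7410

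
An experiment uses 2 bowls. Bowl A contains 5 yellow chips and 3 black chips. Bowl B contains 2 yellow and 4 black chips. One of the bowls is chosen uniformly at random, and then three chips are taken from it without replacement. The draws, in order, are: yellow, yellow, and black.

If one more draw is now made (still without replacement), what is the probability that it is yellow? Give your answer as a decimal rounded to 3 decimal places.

0.437

Under each hypothesis, the probability of the observed sequence is: P(data | bowl A) = (5/8)(4/7)(3/6) = 5/28; P(data | bowl B) = (2/6)(1/5)(4/4) = 1/15.
Weighting by the prior gives 1/2 · 5/28 = 5/56, 1/2 · 1/15 = 1/30; summing to 103/840.
Normalising, the posterior is P(bowl A | data) = 75/103, P(bowl B | data) = 28/103.
So P(yellow next | data) = Σ P(yellow next | H) P(H | data) = (3/5)(75/103) + (0)(28/103) = 45/103.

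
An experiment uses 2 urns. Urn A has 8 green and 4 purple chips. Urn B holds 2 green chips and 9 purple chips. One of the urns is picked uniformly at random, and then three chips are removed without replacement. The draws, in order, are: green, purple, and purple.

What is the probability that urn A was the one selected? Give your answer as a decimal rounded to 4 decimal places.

0.3333

The likelihood of the observed sequence under each hypothesis: P(data | urn A) = (8/12)(4/11)(3/10) = 4/55; P(data | urn B) = (2/11)(9/10)(8/9) = 8/55.
Weighting by the prior gives 1/2 · 4/55 = 2/55, 1/2 · 8/55 = 4/55; summing to 6/55.
By Bayes' rule, P(urn A | data) = (2/55) / (6/55) = 1/3.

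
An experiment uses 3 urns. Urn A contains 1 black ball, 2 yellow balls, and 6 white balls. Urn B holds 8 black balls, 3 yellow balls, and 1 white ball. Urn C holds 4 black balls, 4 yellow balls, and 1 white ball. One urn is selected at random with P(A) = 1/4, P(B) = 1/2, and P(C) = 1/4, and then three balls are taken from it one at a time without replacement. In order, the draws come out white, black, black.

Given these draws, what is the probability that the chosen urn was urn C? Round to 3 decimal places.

Compute the likelihood of the observed sequence for each case: P(data | urn A) = (6/9)(1/8)(0/7) = 0; P(data | urn B) = (1/12)(8/11)(7/10) = 0.042424; P(data | urn C) = (1/9)(4/8)(3/7) = 0.02381.
Multiplying each by its prior: 1/4 · 0 = 0, 1/2 · 0.042424 = 0.021212, 1/4 · 0.02381 = 0.0059524; with total 0.027165.
By Bayes' rule, P(urn C | data) = (0.0059524) / (0.027165) = 0.21912.

0.219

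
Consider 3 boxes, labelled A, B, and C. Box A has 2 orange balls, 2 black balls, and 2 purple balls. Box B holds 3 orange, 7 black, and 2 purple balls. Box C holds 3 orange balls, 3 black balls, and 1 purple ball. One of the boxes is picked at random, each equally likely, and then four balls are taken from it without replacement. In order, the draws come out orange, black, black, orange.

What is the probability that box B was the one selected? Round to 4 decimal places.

Compute the likelihood of the observed sequence for each case: P(data | box A) = (2/6)(2/5)(1/4)(1/3) = 0.011111; P(data | box B) = (3/12)(7/11)(6/10)(2/9) = 0.021212; P(data | box C) = (3/7)(3/6)(2/5)(2/4) = 0.042857.
Multiplying each by its prior: 1/3 · 0.011111 = 0.0037037, 1/3 · 0.021212 = 0.0070707, 1/3 · 0.042857 = 0.014286; summing to 0.02506.
Therefore the posterior P(box B | data) = (0.0070707) / (0.02506) = 0.28215.

0.2821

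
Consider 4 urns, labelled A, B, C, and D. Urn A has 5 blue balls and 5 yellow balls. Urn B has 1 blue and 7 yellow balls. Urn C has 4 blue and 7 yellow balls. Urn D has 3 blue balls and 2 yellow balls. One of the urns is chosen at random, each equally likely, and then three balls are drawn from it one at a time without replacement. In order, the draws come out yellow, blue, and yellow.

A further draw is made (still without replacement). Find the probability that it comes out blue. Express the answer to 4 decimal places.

0.4554

Compute the likelihood of the observed sequence for each case: P(data | urn A) = (5/10)(5/9)(4/8) = 0.13889; P(data | urn B) = (7/8)(1/7)(6/6) = 0.125; P(data | urn C) = (7/11)(4/10)(6/9) = 0.1697; P(data | urn D) = (2/5)(3/4)(1/3) = 0.1.
Multiplying each by its prior: 1/4 · 0.13889 = 0.034722, 1/4 · 0.125 = 0.03125, 1/4 · 0.1697 = 0.042424, 1/4 · 0.1 = 0.025; these sum to 0.1334.
Normalising, the posterior is P(urn A | data) = 0.26029, P(urn B | data) = 0.23426, P(urn C | data) = 0.31803, P(urn D | data) = 0.18741.
The predictive probability is P(blue next | data) = (4/7)(0.26029) + (0)(0.23426) + (3/8)(0.31803) + (1)(0.18741) = 0.45541.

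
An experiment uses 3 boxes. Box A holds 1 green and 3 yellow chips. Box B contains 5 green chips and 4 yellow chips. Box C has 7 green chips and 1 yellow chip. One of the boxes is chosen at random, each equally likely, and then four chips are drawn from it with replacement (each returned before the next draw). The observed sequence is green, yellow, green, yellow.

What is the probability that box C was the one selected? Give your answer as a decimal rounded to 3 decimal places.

0.111

For each hypothesis, P(data | H) works out to: P(data | box A) = (1/4)(3/4)(1/4)(3/4) = 0.035156; P(data | box B) = (5/9)(4/9)(5/9)(4/9) = 0.060966; P(data | box C) = (7/8)(1/8)(7/8)(1/8) = 0.011963.
Weighting by the prior gives 1/3 · 0.035156 = 0.011719, 1/3 · 0.060966 = 0.020322, 1/3 · 0.011963 = 0.0039876; these sum to 0.036028.
By Bayes' rule, P(box C | data) = (0.0039876) / (0.036028) = 0.11068.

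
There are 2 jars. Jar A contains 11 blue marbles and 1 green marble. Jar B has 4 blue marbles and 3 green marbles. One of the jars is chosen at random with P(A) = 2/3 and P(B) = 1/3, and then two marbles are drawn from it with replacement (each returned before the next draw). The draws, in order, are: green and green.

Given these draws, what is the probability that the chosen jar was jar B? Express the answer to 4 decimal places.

0.9297

Under each hypothesis, the probability of the observed sequence is: P(data | jar A) = (1/12)(1/12) = 0.0069444; P(data | jar B) = (3/7)(3/7) = 0.18367.
Weighting by the prior gives 2/3 · 0.0069444 = 0.0046296, 1/3 · 0.18367 = 0.061224; with total 0.065854.
Hence P(jar B | data) = (0.061224) / (0.065854) = 0.9297.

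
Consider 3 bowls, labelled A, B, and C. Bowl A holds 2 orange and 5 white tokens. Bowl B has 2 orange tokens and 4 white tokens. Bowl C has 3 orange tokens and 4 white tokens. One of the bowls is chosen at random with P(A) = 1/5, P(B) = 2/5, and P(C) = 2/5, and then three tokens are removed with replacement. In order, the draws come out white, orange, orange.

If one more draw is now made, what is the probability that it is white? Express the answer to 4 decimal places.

Under each hypothesis, the probability of the observed sequence is: P(data | bowl A) = (5/7)(2/7)(2/7) = 0.058309; P(data | bowl B) = (4/6)(2/6)(2/6) = 0.074074; P(data | bowl C) = (4/7)(3/7)(3/7) = 0.10496.
The prior-weighted likelihoods are 1/5 · 0.058309 = 0.011662, 2/5 · 0.074074 = 0.02963, 2/5 · 0.10496 = 0.041983; summing to 0.083274.
Dividing through by the total gives posterior P(bowl A | data) = 0.14004, P(bowl B | data) = 0.35581, P(bowl C | data) = 0.50415.
The predictive probability is P(white next | data) = (5/7)(0.14004) + (2/3)(0.35581) + (4/7)(0.50415) = 0.62532.

0.6253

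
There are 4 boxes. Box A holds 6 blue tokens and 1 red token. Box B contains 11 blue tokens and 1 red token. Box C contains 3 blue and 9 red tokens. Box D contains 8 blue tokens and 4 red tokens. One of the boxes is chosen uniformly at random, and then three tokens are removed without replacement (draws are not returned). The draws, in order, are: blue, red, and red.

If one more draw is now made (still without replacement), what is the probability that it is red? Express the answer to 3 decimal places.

Under each hypothesis, the probability of the observed sequence is: P(data | box A) = (6/7)(1/6)(0/5) = 0; P(data | box B) = (11/12)(1/11)(0/10) = 0; P(data | box C) = (3/12)(9/11)(8/10) = 9/55; P(data | box D) = (8/12)(4/11)(3/10) = 4/55.
Multiplying each by its prior: 1/4 · 0 = 0, 1/4 · 0 = 0, 1/4 · 9/55 = 9/220, 1/4 · 4/55 = 1/55; these sum to 13/220.
Dividing through by the total gives posterior P(box A | data) = 0, P(box B | data) = 0, P(box C | data) = 9/13, P(box D | data) = 4/13.
So P(red next | data) = Σ P(red next | H) P(H | data) = (7/9)(9/13) + (2/9)(4/13) = 71/117.

0.607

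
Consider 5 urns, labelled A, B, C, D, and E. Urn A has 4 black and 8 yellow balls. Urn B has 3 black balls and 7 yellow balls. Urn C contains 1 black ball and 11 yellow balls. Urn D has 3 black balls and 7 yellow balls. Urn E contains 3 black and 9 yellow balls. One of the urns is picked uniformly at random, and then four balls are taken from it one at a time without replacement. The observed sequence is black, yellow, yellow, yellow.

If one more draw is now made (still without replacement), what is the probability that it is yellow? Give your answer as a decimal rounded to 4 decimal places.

0.7254

Under each hypothesis, the probability of the observed sequence is: P(data | urn A) = (4/12)(8/11)(7/10)(6/9) = 0.11313; P(data | urn B) = (3/10)(7/9)(6/8)(5/7) = 0.125; P(data | urn C) = (1/12)(11/11)(10/10)(9/9) = 0.083333; P(data | urn D) = (3/10)(7/9)(6/8)(5/7) = 0.125; P(data | urn E) = (3/12)(9/11)(8/10)(7/9) = 0.12727.
Multiplying each by its prior: 1/5 · 0.11313 = 0.022626, 1/5 · 0.125 = 0.025, 1/5 · 0.083333 = 0.016667, 1/5 · 0.125 = 0.025, 1/5 · 0.12727 = 0.025455; with total 0.11475.
The posterior is then P(urn A | data) = 0.19718, P(urn B | data) = 0.21787, P(urn C | data) = 0.14525, P(urn D | data) = 0.21787, P(urn E | data) = 0.22183.
The predictive probability is P(yellow next | data) = (5/8)(0.19718) + (2/3)(0.21787) + (1)(0.14525) + (2/3)(0.21787) + (3/4)(0.22183) = 0.72535.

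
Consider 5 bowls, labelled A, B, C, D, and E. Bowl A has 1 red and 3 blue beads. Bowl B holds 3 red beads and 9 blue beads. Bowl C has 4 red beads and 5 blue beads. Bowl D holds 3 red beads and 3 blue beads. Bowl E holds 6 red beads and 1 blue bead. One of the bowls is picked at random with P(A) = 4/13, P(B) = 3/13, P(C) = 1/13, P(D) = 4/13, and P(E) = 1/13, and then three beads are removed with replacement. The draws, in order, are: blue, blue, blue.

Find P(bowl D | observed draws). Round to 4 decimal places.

Compute the likelihood of the observed sequence for each case: P(data | bowl A) = (3/4)(3/4)(3/4) = 0.42188; P(data | bowl B) = (9/12)(9/12)(9/12) = 0.42188; P(data | bowl C) = (5/9)(5/9)(5/9) = 0.17147; P(data | bowl D) = (3/6)(3/6)(3/6) = 0.125; P(data | bowl E) = (1/7)(1/7)(1/7) = 0.0029155.
Weighting by the prior gives 4/13 · 0.42188 = 0.12981, 3/13 · 0.42188 = 0.097356, 1/13 · 0.17147 = 0.01319, 4/13 · 0.125 = 0.038462, 1/13 · 0.0029155 = 0.00022427; summing to 0.27904.
Therefore the posterior P(bowl D | data) = (0.038462) / (0.27904) = 0.13784.

0.1378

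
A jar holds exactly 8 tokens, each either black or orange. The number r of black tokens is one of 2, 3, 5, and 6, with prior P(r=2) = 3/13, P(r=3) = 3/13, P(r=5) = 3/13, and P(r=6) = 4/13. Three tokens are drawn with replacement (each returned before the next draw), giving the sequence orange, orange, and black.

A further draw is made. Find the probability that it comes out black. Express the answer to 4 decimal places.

The likelihood of the observed sequence under each hypothesis: P(data | r = 2) = (6/8)(6/8)(2/8) = 0.14062; P(data | r = 3) = (5/8)(5/8)(3/8) = 0.14648; P(data | r = 5) = (3/8)(3/8)(5/8) = 0.087891; P(data | r = 6) = (2/8)(2/8)(6/8) = 0.046875.
The prior-weighted likelihoods are 3/13 · 0.14062 = 0.032452, 3/13 · 0.14648 = 0.033804, 3/13 · 0.087891 = 0.020282, 4/13 · 0.046875 = 0.014423; summing to 0.10096.
Normalising, the posterior is P(r = 2 | data) = 0.32143, P(r = 3 | data) = 0.33482, P(r = 5 | data) = 0.20089, P(r = 6 | data) = 0.14286.
Averaging over the posterior, P(black next | data) = (1/4)(0.32143) + (3/8)(0.33482) + (5/8)(0.20089) + (3/4)(0.14286) = 0.43862.

0.4386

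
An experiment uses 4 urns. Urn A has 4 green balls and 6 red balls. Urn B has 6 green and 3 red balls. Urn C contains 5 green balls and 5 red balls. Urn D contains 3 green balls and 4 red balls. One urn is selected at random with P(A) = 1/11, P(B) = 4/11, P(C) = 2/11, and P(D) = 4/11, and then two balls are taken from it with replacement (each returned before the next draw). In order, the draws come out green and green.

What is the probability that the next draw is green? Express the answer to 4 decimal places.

Under each hypothesis, the probability of the observed sequence is: P(data | urn A) = (4/10)(4/10) = 0.16; P(data | urn B) = (6/9)(6/9) = 0.44444; P(data | urn C) = (5/10)(5/10) = 0.25; P(data | urn D) = (3/7)(3/7) = 0.18367.
Multiplying each by its prior: 1/11 · 0.16 = 0.014545, 4/11 · 0.44444 = 0.16162, 2/11 · 0.25 = 0.045455, 4/11 · 0.18367 = 0.06679; these sum to 0.28841.
Normalising, the posterior is P(urn A | data) = 0.050434, P(urn B | data) = 0.56038, P(urn C | data) = 0.15761, P(urn D | data) = 0.23158.
So P(green next | data) = Σ P(green next | H) P(H | data) = (2/5)(0.050434) + (2/3)(0.56038) + (1/2)(0.15761) + (3/7)(0.23158) = 0.57181.

0.5718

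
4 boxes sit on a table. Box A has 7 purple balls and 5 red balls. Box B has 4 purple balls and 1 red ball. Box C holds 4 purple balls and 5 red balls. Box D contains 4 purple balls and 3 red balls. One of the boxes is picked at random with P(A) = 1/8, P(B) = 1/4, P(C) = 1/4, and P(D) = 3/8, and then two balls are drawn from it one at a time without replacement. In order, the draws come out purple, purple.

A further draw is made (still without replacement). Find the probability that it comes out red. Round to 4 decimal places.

For each hypothesis, P(data | H) works out to: P(data | box A) = (7/12)(6/11) = 0.31818; P(data | box B) = (4/5)(3/4) = 0.6; P(data | box C) = (4/9)(3/8) = 0.16667; P(data | box D) = (4/7)(3/6) = 0.28571.
Multiplying each by its prior: 1/8 · 0.31818 = 0.039773, 1/4 · 0.6 = 0.15, 1/4 · 0.16667 = 0.041667, 3/8 · 0.28571 = 0.10714; these sum to 0.33858.
The posterior is then P(box A | data) = 0.11747, P(box B | data) = 0.44302, P(box C | data) = 0.12306, P(box D | data) = 0.31645.
The predictive probability is P(red next | data) = (1/2)(0.11747) + (1/3)(0.44302) + (5/7)(0.12306) + (3/5)(0.31645) = 0.48418.

0.4842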